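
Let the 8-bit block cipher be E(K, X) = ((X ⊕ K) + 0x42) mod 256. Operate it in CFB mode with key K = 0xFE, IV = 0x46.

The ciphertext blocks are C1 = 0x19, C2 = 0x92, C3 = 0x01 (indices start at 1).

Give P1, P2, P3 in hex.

CFB decryption: P_i = C_i ⊕ E(K, C_{i−1}), with C_{0} = IV.
P1: E(K, 0x46) = 0xFA; 0x19 ⊕ 0xFA = 0xE3.
P2: E(K, 0x19) = 0x29; 0x92 ⊕ 0x29 = 0xBB.
P3: E(K, 0x92) = 0xAE; 0x01 ⊕ 0xAE = 0xAF.

P1 = 0xE3, P2 = 0xBB, P3 = 0xAF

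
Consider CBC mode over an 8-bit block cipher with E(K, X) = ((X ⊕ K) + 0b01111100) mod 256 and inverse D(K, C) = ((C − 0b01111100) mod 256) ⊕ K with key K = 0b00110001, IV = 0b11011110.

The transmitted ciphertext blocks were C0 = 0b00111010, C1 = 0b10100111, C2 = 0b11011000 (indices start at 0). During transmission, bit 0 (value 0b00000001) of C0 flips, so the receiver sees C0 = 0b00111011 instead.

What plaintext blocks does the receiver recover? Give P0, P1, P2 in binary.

CBC decryption: P_i = D(K, C_i) ⊕ C_{i−1}, with C_{−1} = IV.
Only C0 changed, to 0b00111011. In CBC, a change in C_i garbles P_i and flips the same bit in P_{i+1}. Decrypting the received ciphertext:
P0: D(K, 0b00111011) = 0b10001110; 0b10001110 ⊕ 0b11011110 = 0b01010000.
P1: D(K, 0b10100111) = 0b00011010; 0b00011010 ⊕ 0b00111011 = 0b00100001.
P2: D(K, 0b11011000) = 0b01101101; 0b01101101 ⊕ 0b10100111 = 0b11001010.
Blocks that differ from the original plaintext: P0, P1.

P0 = 0b01010000, P1 = 0b00100001, P2 = 0b11001010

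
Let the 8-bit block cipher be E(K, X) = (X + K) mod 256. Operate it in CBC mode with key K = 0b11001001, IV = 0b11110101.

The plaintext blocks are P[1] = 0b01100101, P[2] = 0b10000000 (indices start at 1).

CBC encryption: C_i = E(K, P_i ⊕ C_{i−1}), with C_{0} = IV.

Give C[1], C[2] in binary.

C[1]: P[1] ⊕ 0b11110101 = 0b10010000; E(K, 0b10010000) = 0b01011001.
C[2]: P[2] ⊕ 0b01011001 = 0b11011001; E(K, 0b11011001) = 0b10100010.

C[1] = 0b01011001, C[2] = 0b10100010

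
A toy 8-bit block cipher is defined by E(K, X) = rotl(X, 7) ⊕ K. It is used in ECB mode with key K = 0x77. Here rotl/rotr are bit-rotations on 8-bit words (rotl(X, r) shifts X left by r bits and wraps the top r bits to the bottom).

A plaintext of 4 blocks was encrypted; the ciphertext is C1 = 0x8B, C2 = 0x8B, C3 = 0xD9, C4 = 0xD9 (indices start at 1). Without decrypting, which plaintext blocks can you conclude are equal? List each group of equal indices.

ECB encrypts each block independently with the same key, so equal ciphertext blocks imply equal plaintext blocks.
C1 = C2 = 0x8B, so P1 = P2.
C3 = C4 = 0xD9, so P3 = P4.

P1 = P2; P3 = P4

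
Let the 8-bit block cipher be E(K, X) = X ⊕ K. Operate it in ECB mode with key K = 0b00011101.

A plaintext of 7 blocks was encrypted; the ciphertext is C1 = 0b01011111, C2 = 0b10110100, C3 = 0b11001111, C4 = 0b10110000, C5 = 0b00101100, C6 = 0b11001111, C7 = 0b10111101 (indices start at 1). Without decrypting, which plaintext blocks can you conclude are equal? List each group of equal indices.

P3 = P6

ECB encrypts each block independently with the same key, so equal ciphertext blocks imply equal plaintext blocks.
C3 = C6 = 0b11001111, so P3 = P6.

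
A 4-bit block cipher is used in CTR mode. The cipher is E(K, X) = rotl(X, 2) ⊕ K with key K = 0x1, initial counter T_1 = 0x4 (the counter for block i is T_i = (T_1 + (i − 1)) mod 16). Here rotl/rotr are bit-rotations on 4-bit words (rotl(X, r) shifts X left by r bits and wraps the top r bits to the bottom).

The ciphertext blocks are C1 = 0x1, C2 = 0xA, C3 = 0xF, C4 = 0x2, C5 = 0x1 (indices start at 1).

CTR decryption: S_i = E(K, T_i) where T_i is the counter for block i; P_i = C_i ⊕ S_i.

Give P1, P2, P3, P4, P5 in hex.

P1: T = 0x4, S = E(K, T) = 0x0; 0x1 ⊕ 0x0 = 0x1.
P2: T = 0x5, S = E(K, T) = 0x4; 0xA ⊕ 0x4 = 0xE.
P3: T = 0x6, S = E(K, T) = 0x8; 0xF ⊕ 0x8 = 0x7.
P4: T = 0x7, S = E(K, T) = 0xC; 0x2 ⊕ 0xC = 0xE.
P5: T = 0x8, S = E(K, T) = 0x3; 0x1 ⊕ 0x3 = 0x2.

P1 = 0x1, P2 = 0xE, P3 = 0x7, P4 = 0xE, P5 = 0x2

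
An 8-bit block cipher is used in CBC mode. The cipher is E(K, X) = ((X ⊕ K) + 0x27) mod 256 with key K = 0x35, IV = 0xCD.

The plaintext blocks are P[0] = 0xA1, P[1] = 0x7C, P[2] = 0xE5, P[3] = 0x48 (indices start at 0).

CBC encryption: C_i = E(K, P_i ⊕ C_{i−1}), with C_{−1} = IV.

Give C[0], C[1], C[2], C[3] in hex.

C[0]: P[0] ⊕ 0xCD = 0x6C; E(K, 0x6C) = 0x80.
C[1]: P[1] ⊕ 0x80 = 0xFC; E(K, 0xFC) = 0xF0.
C[2]: P[2] ⊕ 0xF0 = 0x15; E(K, 0x15) = 0x47.
C[3]: P[3] ⊕ 0x47 = 0x0F; E(K, 0x0F) = 0x61.

C[0] = 0x80, C[1] = 0xF0, C[2] = 0x47, C[3] = 0x61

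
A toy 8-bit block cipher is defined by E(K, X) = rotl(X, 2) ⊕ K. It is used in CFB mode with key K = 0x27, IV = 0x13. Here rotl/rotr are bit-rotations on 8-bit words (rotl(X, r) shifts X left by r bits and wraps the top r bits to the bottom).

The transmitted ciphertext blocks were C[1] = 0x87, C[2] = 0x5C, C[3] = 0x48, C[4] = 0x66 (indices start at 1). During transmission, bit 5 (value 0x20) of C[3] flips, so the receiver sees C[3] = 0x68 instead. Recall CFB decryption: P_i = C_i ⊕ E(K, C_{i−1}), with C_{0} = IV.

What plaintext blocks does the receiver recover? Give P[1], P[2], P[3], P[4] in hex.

Only C[3] changed, to 0x68. In CFB, a change in C_i flips the same bit in P_i and garbles P_{i+1}. Decrypting the received ciphertext:
P[1]: E(K, 0x13) = 0x6B; 0x87 ⊕ 0x6B = 0xEC.
P[2]: E(K, 0x87) = 0x39; 0x5C ⊕ 0x39 = 0x65.
P[3]: E(K, 0x5C) = 0x56; 0x68 ⊕ 0x56 = 0x3E.
P[4]: E(K, 0x68) = 0x86; 0x66 ⊕ 0x86 = 0xE0.
Blocks that differ from the original plaintext: P[3], P[4].

P[1] = 0xEC, P[2] = 0x65, P[3] = 0x3E, P[4] = 0xE0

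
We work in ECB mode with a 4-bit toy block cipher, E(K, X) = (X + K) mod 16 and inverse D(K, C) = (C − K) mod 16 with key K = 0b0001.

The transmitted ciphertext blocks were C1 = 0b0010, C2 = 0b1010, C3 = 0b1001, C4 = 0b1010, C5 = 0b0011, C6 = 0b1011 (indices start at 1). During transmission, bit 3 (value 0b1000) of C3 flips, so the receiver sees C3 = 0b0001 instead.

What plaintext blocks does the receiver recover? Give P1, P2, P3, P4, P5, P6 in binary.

P1 = 0b0001, P2 = 0b1001, P3 = 0b0000, P4 = 0b1001, P5 = 0b0010, P6 = 0b1010

ECB decryption: P_i = D(K, C_i).
Only C3 changed, to 0b0001. In ECB, a change in C_i affects only P_i. Decrypting the received ciphertext:
P1: D(K, 0b0010) = 0b0001.
P2: D(K, 0b1010) = 0b1001.
P3: D(K, 0b0001) = 0b0000.
P4: D(K, 0b1010) = 0b1001.
P5: D(K, 0b0011) = 0b0010.
P6: D(K, 0b1011) = 0b1010.
Blocks that differ from the original plaintext: P3.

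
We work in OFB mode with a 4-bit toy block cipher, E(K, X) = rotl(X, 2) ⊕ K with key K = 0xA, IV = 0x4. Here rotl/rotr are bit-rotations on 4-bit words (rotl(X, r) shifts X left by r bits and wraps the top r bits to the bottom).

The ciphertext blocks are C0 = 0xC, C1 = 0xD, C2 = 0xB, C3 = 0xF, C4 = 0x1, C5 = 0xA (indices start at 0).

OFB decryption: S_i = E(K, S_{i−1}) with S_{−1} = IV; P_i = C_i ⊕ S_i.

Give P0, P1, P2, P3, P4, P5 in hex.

P0 = 0x7, P1 = 0x9, P2 = 0x0, P3 = 0xB, P4 = 0xA, P5 = 0xE

P0: S = E(K, 0x4) = 0xB; 0xC ⊕ 0xB = 0x7.
P1: S = E(K, 0xB) = 0x4; 0xD ⊕ 0x4 = 0x9.
P2: S = E(K, 0x4) = 0xB; 0xB ⊕ 0xB = 0x0.
P3: S = E(K, 0xB) = 0x4; 0xF ⊕ 0x4 = 0xB.
P4: S = E(K, 0x4) = 0xB; 0x1 ⊕ 0xB = 0xA.
P5: S = E(K, 0xB) = 0x4; 0xA ⊕ 0x4 = 0xE.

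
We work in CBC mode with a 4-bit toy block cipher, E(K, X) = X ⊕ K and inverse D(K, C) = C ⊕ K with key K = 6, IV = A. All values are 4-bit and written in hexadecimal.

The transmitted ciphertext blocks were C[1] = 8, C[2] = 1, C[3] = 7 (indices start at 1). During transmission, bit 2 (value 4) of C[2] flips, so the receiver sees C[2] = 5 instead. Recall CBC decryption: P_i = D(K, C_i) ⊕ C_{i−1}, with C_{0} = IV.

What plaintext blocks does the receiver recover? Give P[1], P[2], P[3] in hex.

Only C[2] changed, to 5. In CBC, a change in C_i garbles P_i and flips the same bit in P_{i+1}. Decrypting the received ciphertext:
P[1]: D(K, 8) = E; E ⊕ A = 4.
P[2]: D(K, 5) = 3; 3 ⊕ 8 = B.
P[3]: D(K, 7) = 1; 1 ⊕ 5 = 4.
Blocks that differ from the original plaintext: P[2], P[3].

P[1] = 4, P[2] = B, P[3] = 4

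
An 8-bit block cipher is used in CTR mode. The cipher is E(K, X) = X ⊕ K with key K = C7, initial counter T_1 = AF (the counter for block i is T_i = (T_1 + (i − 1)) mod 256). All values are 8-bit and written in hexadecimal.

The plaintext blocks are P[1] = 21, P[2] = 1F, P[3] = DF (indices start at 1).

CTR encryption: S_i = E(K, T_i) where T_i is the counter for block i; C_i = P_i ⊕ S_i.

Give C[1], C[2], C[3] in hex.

C[1]: T = AF, S = E(K, T) = 68; 21 ⊕ 68 = 49.
C[2]: T = B0, S = E(K, T) = 77; 1F ⊕ 77 = 68.
C[3]: T = B1, S = E(K, T) = 76; DF ⊕ 76 = A9.

C[1] = 49, C[2] = 68, C[3] = A9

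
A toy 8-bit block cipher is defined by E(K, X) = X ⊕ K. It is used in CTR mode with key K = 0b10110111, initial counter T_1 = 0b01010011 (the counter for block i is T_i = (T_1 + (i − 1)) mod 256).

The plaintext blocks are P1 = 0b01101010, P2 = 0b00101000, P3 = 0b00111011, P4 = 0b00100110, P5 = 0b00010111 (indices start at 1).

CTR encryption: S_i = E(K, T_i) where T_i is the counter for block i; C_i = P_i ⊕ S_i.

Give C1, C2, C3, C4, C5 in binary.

C1: T = 0b01010011, S = E(K, T) = 0b11100100; 0b01101010 ⊕ 0b11100100 = 0b10001110.
C2: T = 0b01010100, S = E(K, T) = 0b11100011; 0b00101000 ⊕ 0b11100011 = 0b11001011.
C3: T = 0b01010101, S = E(K, T) = 0b11100010; 0b00111011 ⊕ 0b11100010 = 0b11011001.
C4: T = 0b01010110, S = E(K, T) = 0b11100001; 0b00100110 ⊕ 0b11100001 = 0b11000111.
C5: T = 0b01010111, S = E(K, T) = 0b11100000; 0b00010111 ⊕ 0b11100000 = 0b11110111.

C1 = 0b10001110, C2 = 0b11001011, C3 = 0b11011001, C4 = 0b11000111, C5 = 0b11110111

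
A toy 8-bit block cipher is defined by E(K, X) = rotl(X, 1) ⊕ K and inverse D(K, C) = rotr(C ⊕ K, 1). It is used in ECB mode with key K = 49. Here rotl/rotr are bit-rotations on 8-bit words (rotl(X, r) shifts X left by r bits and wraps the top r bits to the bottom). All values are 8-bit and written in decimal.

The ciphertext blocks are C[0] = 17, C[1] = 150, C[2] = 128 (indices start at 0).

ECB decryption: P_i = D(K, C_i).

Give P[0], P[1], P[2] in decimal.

P[0]: D(K, 17) = 16.
P[1]: D(K, 150) = 211.
P[2]: D(K, 128) = 216.

P[0] = 16, P[1] = 211, P[2] = 216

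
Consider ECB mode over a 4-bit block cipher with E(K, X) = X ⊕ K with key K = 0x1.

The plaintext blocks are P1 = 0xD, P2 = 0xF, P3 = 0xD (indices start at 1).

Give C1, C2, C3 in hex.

ECB encryption: C_i = E(K, P_i).
C1: E(K, 0xD) = 0xC.
C2: E(K, 0xF) = 0xE.
C3: E(K, 0xD) = 0xC.

C1 = 0xC, C2 = 0xE, C3 = 0xC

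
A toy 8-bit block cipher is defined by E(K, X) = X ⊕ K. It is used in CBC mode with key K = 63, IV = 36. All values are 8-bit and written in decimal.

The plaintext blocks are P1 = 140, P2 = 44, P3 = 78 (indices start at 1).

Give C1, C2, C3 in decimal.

CBC encryption: C_i = E(K, P_i ⊕ C_{i−1}), with C_{0} = IV.
C1: P1 ⊕ 36 = 168; E(K, 168) = 151.
C2: P2 ⊕ 151 = 187; E(K, 187) = 132.
C3: P3 ⊕ 132 = 202; E(K, 202) = 245.

C1 = 151, C2 = 132, C3 = 245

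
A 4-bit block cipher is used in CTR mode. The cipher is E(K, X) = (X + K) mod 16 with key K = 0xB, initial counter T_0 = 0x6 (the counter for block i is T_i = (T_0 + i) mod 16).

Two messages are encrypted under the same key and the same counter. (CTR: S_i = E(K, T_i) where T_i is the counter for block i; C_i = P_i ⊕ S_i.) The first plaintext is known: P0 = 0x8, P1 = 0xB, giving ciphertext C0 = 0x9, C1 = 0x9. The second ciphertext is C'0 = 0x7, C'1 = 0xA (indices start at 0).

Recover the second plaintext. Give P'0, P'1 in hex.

In CTR with a reused counter, both messages share the same keystream S_i, so C_i ⊕ C'_i = P_i ⊕ P'_i and thus P'_i = P_i ⊕ C_i ⊕ C'_i.
P'0: 0x8 ⊕ 0x9 ⊕ 0x7 = 0x6.
P'1: 0xB ⊕ 0x9 ⊕ 0xA = 0x8.

P'0 = 0x6, P'1 = 0x8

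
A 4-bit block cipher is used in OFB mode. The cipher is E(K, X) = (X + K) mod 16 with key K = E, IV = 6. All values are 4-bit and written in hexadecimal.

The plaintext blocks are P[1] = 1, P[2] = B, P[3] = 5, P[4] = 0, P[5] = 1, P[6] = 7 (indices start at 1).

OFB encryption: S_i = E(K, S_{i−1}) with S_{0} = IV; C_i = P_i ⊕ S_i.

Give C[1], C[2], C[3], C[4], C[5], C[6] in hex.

C[1] = 5, C[2] = 9, C[3] = 5, C[4] = E, C[5] = D, C[6] = D

C[1]: S = E(K, 6) = 4; 1 ⊕ 4 = 5.
C[2]: S = E(K, 4) = 2; B ⊕ 2 = 9.
C[3]: S = E(K, 2) = 0; 5 ⊕ 0 = 5.
C[4]: S = E(K, 0) = E; 0 ⊕ E = E.
C[5]: S = E(K, E) = C; 1 ⊕ C = D.
C[6]: S = E(K, C) = A; 7 ⊕ A = D.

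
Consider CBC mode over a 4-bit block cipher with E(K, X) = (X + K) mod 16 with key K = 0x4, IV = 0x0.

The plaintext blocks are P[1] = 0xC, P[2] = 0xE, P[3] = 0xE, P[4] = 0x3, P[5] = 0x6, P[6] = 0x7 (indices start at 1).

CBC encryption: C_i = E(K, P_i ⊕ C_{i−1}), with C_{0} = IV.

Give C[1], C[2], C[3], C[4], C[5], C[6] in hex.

C[1] = 0x0, C[2] = 0x2, C[3] = 0x0, C[4] = 0x7, C[5] = 0x5, C[6] = 0x6

C[1]: P[1] ⊕ 0x0 = 0xC; E(K, 0xC) = 0x0.
C[2]: P[2] ⊕ 0x0 = 0xE; E(K, 0xE) = 0x2.
C[3]: P[3] ⊕ 0x2 = 0xC; E(K, 0xC) = 0x0.
C[4]: P[4] ⊕ 0x0 = 0x3; E(K, 0x3) = 0x7.
C[5]: P[5] ⊕ 0x7 = 0x1; E(K, 0x1) = 0x5.
C[6]: P[6] ⊕ 0x5 = 0x2; E(K, 0x2) = 0x6.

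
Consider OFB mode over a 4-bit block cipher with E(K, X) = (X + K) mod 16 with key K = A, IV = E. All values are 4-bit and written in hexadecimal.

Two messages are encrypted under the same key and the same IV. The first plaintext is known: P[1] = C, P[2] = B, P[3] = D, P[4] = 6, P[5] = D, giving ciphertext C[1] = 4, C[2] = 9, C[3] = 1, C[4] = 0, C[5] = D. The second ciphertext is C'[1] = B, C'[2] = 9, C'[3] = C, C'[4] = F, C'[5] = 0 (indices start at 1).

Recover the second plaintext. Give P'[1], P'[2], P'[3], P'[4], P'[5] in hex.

In OFB with a reused IV, both messages share the same keystream S_i, so C_i ⊕ C'_i = P_i ⊕ P'_i and thus P'_i = P_i ⊕ C_i ⊕ C'_i.
P'[1]: C ⊕ 4 ⊕ B = 3.
P'[2]: B ⊕ 9 ⊕ 9 = B.
P'[3]: D ⊕ 1 ⊕ C = 0.
P'[4]: 6 ⊕ 0 ⊕ F = 9.
P'[5]: D ⊕ D ⊕ 0 = 0.

P'[1] = 3, P'[2] = B, P'[3] = 0, P'[4] = 9, P'[5] = 0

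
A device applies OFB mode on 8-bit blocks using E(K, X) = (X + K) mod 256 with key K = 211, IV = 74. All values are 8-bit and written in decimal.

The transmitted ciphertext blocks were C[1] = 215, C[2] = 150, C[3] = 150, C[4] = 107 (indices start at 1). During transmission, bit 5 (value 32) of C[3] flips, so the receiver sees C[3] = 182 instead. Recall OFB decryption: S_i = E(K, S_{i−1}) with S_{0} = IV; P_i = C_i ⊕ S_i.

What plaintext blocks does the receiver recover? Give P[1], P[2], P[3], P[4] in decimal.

Only C[3] changed, to 182. In OFB, a change in C_i flips the same bit in P_i only; the keystream is unaffected. Decrypting the received ciphertext:
P[1]: S = E(K, 74) = 29; 215 ⊕ 29 = 202.
P[2]: S = E(K, 29) = 240; 150 ⊕ 240 = 102.
P[3]: S = E(K, 240) = 195; 182 ⊕ 195 = 117.
P[4]: S = E(K, 195) = 150; 107 ⊕ 150 = 253.
Blocks that differ from the original plaintext: P[3].

P[1] = 202, P[2] = 102, P[3] = 117, P[4] = 253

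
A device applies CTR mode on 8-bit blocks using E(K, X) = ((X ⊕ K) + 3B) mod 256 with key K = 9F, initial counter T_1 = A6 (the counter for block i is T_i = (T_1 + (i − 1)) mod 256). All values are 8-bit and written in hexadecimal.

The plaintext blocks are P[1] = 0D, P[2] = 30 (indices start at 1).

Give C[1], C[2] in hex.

C[1] = 79, C[2] = 43

CTR encryption: S_i = E(K, T_i) where T_i is the counter for block i; C_i = P_i ⊕ S_i.
C[1]: T = A6, S = E(K, T) = 74; 0D ⊕ 74 = 79.
C[2]: T = A7, S = E(K, T) = 73; 30 ⊕ 73 = 43.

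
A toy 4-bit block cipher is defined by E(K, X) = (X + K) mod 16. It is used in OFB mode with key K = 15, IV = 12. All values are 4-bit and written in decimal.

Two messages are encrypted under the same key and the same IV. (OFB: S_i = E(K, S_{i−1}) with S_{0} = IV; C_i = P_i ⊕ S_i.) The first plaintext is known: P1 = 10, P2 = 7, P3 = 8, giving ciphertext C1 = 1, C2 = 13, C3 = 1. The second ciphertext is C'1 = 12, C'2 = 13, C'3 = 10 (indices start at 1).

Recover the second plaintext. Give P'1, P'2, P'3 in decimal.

P'1 = 7, P'2 = 7, P'3 = 3

In OFB with a reused IV, both messages share the same keystream S_i, so C_i ⊕ C'_i = P_i ⊕ P'_i and thus P'_i = P_i ⊕ C_i ⊕ C'_i.
P'1: 10 ⊕ 1 ⊕ 12 = 7.
P'2: 7 ⊕ 13 ⊕ 13 = 7.
P'3: 8 ⊕ 1 ⊕ 10 = 3.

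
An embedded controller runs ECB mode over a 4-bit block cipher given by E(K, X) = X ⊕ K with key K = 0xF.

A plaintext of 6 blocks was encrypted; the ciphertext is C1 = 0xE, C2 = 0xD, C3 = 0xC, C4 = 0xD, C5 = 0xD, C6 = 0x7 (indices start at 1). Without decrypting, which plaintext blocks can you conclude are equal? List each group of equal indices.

P2 = P4 = P5

ECB encrypts each block independently with the same key, so equal ciphertext blocks imply equal plaintext blocks.
C2 = C4 = C5 = 0xD, so P2 = P4 = P5.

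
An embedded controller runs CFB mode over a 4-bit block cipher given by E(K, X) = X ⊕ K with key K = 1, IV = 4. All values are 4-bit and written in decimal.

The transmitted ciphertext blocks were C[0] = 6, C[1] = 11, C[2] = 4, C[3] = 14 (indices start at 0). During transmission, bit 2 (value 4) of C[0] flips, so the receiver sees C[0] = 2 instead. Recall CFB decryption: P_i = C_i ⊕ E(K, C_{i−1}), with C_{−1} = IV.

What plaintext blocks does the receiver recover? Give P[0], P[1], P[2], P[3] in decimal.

P[0] = 7, P[1] = 8, P[2] = 14, P[3] = 11

Only C[0] changed, to 2. In CFB, a change in C_i flips the same bit in P_i and garbles P_{i+1}. Decrypting the received ciphertext:
P[0]: E(K, 4) = 5; 2 ⊕ 5 = 7.
P[1]: E(K, 2) = 3; 11 ⊕ 3 = 8.
P[2]: E(K, 11) = 10; 4 ⊕ 10 = 14.
P[3]: E(K, 4) = 5; 14 ⊕ 5 = 11.
Blocks that differ from the original plaintext: P[0], P[1].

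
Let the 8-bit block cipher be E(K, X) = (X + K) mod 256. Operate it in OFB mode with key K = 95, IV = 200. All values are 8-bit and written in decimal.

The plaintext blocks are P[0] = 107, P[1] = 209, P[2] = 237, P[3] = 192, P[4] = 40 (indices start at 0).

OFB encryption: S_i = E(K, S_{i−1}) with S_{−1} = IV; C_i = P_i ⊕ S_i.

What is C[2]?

C[2] = 8

C[0]: S = E(K, 200) = 39; 107 ⊕ 39 = 76.
C[1]: S = E(K, 39) = 134; 209 ⊕ 134 = 87.
C[2]: S = E(K, 134) = 229; 237 ⊕ 229 = 8.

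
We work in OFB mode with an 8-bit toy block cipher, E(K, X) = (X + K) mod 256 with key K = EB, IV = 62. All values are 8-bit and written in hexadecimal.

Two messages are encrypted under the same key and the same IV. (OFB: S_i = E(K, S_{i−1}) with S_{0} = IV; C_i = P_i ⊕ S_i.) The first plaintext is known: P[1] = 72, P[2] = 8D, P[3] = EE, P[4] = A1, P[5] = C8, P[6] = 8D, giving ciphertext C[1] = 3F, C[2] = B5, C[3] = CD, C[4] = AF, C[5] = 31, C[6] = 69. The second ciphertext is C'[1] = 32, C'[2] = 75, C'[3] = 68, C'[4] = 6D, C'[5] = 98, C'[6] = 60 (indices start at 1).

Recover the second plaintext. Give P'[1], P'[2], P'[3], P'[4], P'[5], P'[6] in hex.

P'[1] = 7F, P'[2] = 4D, P'[3] = 4B, P'[4] = 63, P'[5] = 61, P'[6] = 84

In OFB with a reused IV, both messages share the same keystream S_i, so C_i ⊕ C'_i = P_i ⊕ P'_i and thus P'_i = P_i ⊕ C_i ⊕ C'_i.
P'[1]: 72 ⊕ 3F ⊕ 32 = 7F.
P'[2]: 8D ⊕ B5 ⊕ 75 = 4D.
P'[3]: EE ⊕ CD ⊕ 68 = 4B.
P'[4]: A1 ⊕ AF ⊕ 6D = 63.
P'[5]: C8 ⊕ 31 ⊕ 98 = 61.
P'[6]: 8D ⊕ 69 ⊕ 60 = 84.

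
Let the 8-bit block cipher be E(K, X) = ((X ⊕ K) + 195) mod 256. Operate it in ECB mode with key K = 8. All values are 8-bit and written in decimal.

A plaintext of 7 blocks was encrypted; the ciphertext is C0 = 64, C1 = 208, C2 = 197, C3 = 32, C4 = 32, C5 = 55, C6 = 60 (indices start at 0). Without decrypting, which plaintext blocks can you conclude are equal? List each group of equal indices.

ECB encrypts each block independently with the same key, so equal ciphertext blocks imply equal plaintext blocks.
C3 = C4 = 32, so P3 = P4.

P3 = P4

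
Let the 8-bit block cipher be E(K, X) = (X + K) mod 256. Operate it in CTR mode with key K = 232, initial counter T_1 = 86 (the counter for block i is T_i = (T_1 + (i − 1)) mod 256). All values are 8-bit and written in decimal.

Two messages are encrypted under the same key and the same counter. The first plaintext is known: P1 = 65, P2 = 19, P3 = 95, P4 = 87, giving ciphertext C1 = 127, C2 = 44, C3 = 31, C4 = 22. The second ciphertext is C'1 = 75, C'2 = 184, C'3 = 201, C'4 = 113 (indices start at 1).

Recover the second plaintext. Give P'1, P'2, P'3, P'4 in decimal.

In CTR with a reused counter, both messages share the same keystream S_i, so C_i ⊕ C'_i = P_i ⊕ P'_i and thus P'_i = P_i ⊕ C_i ⊕ C'_i.
P'1: 65 ⊕ 127 ⊕ 75 = 117.
P'2: 19 ⊕ 44 ⊕ 184 = 135.
P'3: 95 ⊕ 31 ⊕ 201 = 137.
P'4: 87 ⊕ 22 ⊕ 113 = 48.

P'1 = 117, P'2 = 135, P'3 = 137, P'4 = 48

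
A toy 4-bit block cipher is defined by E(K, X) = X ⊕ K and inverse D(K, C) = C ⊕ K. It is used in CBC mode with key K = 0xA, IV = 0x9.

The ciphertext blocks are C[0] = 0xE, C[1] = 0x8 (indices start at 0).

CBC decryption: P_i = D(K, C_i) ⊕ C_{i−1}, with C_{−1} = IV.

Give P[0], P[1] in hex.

P[0] = 0xD, P[1] = 0xC

P[0]: D(K, 0xE) = 0x4; 0x4 ⊕ 0x9 = 0xD.
P[1]: D(K, 0x8) = 0x2; 0x2 ⊕ 0xE = 0xC.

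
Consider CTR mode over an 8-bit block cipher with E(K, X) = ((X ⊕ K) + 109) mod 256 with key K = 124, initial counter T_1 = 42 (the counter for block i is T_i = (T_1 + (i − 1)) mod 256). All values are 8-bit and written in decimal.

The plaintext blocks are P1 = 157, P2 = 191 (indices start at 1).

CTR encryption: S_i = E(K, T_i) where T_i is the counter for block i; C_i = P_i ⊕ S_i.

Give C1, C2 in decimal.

C1: T = 42, S = E(K, T) = 195; 157 ⊕ 195 = 94.
C2: T = 43, S = E(K, T) = 196; 191 ⊕ 196 = 123.

C1 = 94, C2 = 123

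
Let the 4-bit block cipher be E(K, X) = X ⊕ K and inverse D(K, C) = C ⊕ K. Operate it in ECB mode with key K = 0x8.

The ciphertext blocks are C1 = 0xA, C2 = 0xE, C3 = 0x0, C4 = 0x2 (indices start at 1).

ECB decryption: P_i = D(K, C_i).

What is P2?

P2 = 0x6

P2: D(K, 0xE) = 0x6.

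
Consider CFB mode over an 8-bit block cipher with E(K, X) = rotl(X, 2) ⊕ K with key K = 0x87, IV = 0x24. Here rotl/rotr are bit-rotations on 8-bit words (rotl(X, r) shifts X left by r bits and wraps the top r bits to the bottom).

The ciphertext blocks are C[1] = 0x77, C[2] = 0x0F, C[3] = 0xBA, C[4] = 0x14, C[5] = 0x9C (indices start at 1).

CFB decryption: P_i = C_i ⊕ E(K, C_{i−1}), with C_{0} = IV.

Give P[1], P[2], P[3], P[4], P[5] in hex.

P[1] = 0x60, P[2] = 0x55, P[3] = 0x01, P[4] = 0x79, P[5] = 0x4B

P[1]: E(K, 0x24) = 0x17; 0x77 ⊕ 0x17 = 0x60.
P[2]: E(K, 0x77) = 0x5A; 0x0F ⊕ 0x5A = 0x55.
P[3]: E(K, 0x0F) = 0xBB; 0xBA ⊕ 0xBB = 0x01.
P[4]: E(K, 0xBA) = 0x6D; 0x14 ⊕ 0x6D = 0x79.
P[5]: E(K, 0x14) = 0xD7; 0x9C ⊕ 0xD7 = 0x4B.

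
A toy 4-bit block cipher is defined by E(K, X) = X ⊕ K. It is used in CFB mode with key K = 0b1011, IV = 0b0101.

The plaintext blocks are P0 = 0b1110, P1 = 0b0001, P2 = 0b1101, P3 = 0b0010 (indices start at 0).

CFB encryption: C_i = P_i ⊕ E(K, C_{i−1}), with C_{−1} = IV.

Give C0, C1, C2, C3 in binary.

C0 = 0b0000, C1 = 0b1010, C2 = 0b1100, C3 = 0b0101

C0: E(K, 0b0101) = 0b1110; 0b1110 ⊕ 0b1110 = 0b0000.
C1: E(K, 0b0000) = 0b1011; 0b0001 ⊕ 0b1011 = 0b1010.
C2: E(K, 0b1010) = 0b0001; 0b1101 ⊕ 0b0001 = 0b1100.
C3: E(K, 0b1100) = 0b0111; 0b0010 ⊕ 0b0111 = 0b0101.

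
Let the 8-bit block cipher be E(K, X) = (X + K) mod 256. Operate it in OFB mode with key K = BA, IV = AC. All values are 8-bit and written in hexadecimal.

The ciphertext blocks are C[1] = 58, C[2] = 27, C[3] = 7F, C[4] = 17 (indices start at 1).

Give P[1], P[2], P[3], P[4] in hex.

P[1] = 3E, P[2] = 07, P[3] = A5, P[4] = 83

OFB decryption: S_i = E(K, S_{i−1}) with S_{0} = IV; P_i = C_i ⊕ S_i.
P[1]: S = E(K, AC) = 66; 58 ⊕ 66 = 3E.
P[2]: S = E(K, 66) = 20; 27 ⊕ 20 = 07.
P[3]: S = E(K, 20) = DA; 7F ⊕ DA = A5.
P[4]: S = E(K, DA) = 94; 17 ⊕ 94 = 83.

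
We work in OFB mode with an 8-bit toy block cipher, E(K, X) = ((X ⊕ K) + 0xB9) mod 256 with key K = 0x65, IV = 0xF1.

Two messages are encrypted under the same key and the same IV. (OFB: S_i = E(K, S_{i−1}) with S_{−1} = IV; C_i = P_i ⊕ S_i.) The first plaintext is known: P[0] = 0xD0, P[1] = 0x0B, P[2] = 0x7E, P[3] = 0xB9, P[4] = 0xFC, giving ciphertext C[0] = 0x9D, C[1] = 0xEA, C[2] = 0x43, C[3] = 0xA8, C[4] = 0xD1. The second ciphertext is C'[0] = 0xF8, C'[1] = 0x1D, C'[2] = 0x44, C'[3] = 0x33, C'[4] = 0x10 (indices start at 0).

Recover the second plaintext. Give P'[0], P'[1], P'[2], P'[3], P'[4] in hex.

P'[0] = 0xB5, P'[1] = 0xFC, P'[2] = 0x79, P'[3] = 0x22, P'[4] = 0x3D

In OFB with a reused IV, both messages share the same keystream S_i, so C_i ⊕ C'_i = P_i ⊕ P'_i and thus P'_i = P_i ⊕ C_i ⊕ C'_i.
P'[0]: 0xD0 ⊕ 0x9D ⊕ 0xF8 = 0xB5.
P'[1]: 0x0B ⊕ 0xEA ⊕ 0x1D = 0xFC.
P'[2]: 0x7E ⊕ 0x43 ⊕ 0x44 = 0x79.
P'[3]: 0xB9 ⊕ 0xA8 ⊕ 0x33 = 0x22.
P'[4]: 0xFC ⊕ 0xD1 ⊕ 0x10 = 0x3D.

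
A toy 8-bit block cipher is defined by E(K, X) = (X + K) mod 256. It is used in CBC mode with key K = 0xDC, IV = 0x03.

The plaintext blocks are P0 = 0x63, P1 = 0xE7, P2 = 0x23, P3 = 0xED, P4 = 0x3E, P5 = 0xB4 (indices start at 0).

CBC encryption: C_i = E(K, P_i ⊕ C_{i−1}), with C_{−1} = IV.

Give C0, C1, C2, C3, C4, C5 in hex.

C0: P0 ⊕ 0x03 = 0x60; E(K, 0x60) = 0x3C.
C1: P1 ⊕ 0x3C = 0xDB; E(K, 0xDB) = 0xB7.
C2: P2 ⊕ 0xB7 = 0x94; E(K, 0x94) = 0x70.
C3: P3 ⊕ 0x70 = 0x9D; E(K, 0x9D) = 0x79.
C4: P4 ⊕ 0x79 = 0x47; E(K, 0x47) = 0x23.
C5: P5 ⊕ 0x23 = 0x97; E(K, 0x97) = 0x73.

C0 = 0x3C, C1 = 0xB7, C2 = 0x70, C3 = 0x79, C4 = 0x23, C5 = 0x73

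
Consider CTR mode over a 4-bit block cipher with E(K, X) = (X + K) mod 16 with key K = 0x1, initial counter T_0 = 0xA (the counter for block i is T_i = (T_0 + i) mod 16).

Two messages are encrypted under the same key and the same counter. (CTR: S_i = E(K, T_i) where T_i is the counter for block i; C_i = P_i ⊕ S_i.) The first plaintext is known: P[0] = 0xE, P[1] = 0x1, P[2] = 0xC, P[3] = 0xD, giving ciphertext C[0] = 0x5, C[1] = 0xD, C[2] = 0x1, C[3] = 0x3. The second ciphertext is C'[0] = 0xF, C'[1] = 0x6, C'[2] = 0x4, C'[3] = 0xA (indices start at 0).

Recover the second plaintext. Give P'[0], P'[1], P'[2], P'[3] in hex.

In CTR with a reused counter, both messages share the same keystream S_i, so C_i ⊕ C'_i = P_i ⊕ P'_i and thus P'_i = P_i ⊕ C_i ⊕ C'_i.
P'[0]: 0xE ⊕ 0x5 ⊕ 0xF = 0x4.
P'[1]: 0x1 ⊕ 0xD ⊕ 0x6 = 0xA.
P'[2]: 0xC ⊕ 0x1 ⊕ 0x4 = 0x9.
P'[3]: 0xD ⊕ 0x3 ⊕ 0xA = 0x4.

P'[0] = 0x4, P'[1] = 0xA, P'[2] = 0x9, P'[3] = 0x4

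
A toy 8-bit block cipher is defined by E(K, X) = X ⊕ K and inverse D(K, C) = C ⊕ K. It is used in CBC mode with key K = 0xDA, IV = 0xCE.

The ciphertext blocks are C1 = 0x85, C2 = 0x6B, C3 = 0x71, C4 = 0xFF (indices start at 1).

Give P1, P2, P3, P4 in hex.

P1 = 0x91, P2 = 0x34, P3 = 0xC0, P4 = 0x54

CBC decryption: P_i = D(K, C_i) ⊕ C_{i−1}, with C_{0} = IV.
P1: D(K, 0x85) = 0x5F; 0x5F ⊕ 0xCE = 0x91.
P2: D(K, 0x6B) = 0xB1; 0xB1 ⊕ 0x85 = 0x34.
P3: D(K, 0x71) = 0xAB; 0xAB ⊕ 0x6B = 0xC0.
P4: D(K, 0xFF) = 0x25; 0x25 ⊕ 0x71 = 0x54.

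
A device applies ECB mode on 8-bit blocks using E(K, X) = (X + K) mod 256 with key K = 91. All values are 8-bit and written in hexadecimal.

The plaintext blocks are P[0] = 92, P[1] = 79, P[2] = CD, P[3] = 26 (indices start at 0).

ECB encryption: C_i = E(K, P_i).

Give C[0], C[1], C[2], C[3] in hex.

C[0] = 23, C[1] = 0A, C[2] = 5E, C[3] = B7

C[0]: E(K, 92) = 23.
C[1]: E(K, 79) = 0A.
C[2]: E(K, CD) = 5E.
C[3]: E(K, 26) = B7.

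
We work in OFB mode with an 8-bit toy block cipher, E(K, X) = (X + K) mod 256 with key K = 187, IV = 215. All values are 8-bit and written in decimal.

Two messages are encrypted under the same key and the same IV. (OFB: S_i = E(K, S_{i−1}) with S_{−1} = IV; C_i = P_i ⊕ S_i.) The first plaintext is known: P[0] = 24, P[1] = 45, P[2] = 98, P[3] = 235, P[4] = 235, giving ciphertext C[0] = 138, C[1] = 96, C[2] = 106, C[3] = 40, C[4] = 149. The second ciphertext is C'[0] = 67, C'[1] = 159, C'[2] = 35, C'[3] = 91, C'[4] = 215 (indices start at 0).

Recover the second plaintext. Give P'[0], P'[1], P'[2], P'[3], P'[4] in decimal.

In OFB with a reused IV, both messages share the same keystream S_i, so C_i ⊕ C'_i = P_i ⊕ P'_i and thus P'_i = P_i ⊕ C_i ⊕ C'_i.
P'[0]: 24 ⊕ 138 ⊕ 67 = 209.
P'[1]: 45 ⊕ 96 ⊕ 159 = 210.
P'[2]: 98 ⊕ 106 ⊕ 35 = 43.
P'[3]: 235 ⊕ 40 ⊕ 91 = 152.
P'[4]: 235 ⊕ 149 ⊕ 215 = 169.

P'[0] = 209, P'[1] = 210, P'[2] = 43, P'[3] = 152, P'[4] = 169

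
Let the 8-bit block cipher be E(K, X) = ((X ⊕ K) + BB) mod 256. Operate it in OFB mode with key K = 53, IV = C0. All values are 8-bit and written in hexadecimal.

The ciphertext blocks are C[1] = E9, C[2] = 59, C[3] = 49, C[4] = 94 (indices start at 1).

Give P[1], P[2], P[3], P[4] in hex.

P[1] = A7, P[2] = 81, P[3] = 0F, P[4] = 44

OFB decryption: S_i = E(K, S_{i−1}) with S_{0} = IV; P_i = C_i ⊕ S_i.
P[1]: S = E(K, C0) = 4E; E9 ⊕ 4E = A7.
P[2]: S = E(K, 4E) = D8; 59 ⊕ D8 = 81.
P[3]: S = E(K, D8) = 46; 49 ⊕ 46 = 0F.
P[4]: S = E(K, 46) = D0; 94 ⊕ D0 = 44.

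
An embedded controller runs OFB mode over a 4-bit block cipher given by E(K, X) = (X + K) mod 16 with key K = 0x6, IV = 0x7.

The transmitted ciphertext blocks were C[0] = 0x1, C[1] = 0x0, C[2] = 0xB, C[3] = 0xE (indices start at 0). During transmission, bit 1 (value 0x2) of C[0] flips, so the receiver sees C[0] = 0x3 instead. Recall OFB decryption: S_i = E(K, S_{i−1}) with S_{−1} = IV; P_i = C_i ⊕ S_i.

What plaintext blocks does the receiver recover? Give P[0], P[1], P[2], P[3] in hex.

Only C[0] changed, to 0x3. In OFB, a change in C_i flips the same bit in P_i only; the keystream is unaffected. Decrypting the received ciphertext:
P[0]: S = E(K, 0x7) = 0xD; 0x3 ⊕ 0xD = 0xE.
P[1]: S = E(K, 0xD) = 0x3; 0x0 ⊕ 0x3 = 0x3.
P[2]: S = E(K, 0x3) = 0x9; 0xB ⊕ 0x9 = 0x2.
P[3]: S = E(K, 0x9) = 0xF; 0xE ⊕ 0xF = 0x1.
Blocks that differ from the original plaintext: P[0].

P[0] = 0xE, P[1] = 0x3, P[2] = 0x2, P[3] = 0x1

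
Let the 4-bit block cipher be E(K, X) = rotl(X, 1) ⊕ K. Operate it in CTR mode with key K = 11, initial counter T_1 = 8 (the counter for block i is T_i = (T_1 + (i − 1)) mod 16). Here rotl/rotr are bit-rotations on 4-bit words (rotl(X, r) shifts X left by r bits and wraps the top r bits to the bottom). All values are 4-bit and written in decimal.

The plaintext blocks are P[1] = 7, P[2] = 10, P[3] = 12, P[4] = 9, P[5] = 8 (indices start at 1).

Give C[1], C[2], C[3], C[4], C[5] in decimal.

CTR encryption: S_i = E(K, T_i) where T_i is the counter for block i; C_i = P_i ⊕ S_i.
C[1]: T = 8, S = E(K, T) = 10; 7 ⊕ 10 = 13.
C[2]: T = 9, S = E(K, T) = 8; 10 ⊕ 8 = 2.
C[3]: T = 10, S = E(K, T) = 14; 12 ⊕ 14 = 2.
C[4]: T = 11, S = E(K, T) = 12; 9 ⊕ 12 = 5.
C[5]: T = 12, S = E(K, T) = 2; 8 ⊕ 2 = 10.

C[1] = 13, C[2] = 2, C[3] = 2, C[4] = 5, C[5] = 10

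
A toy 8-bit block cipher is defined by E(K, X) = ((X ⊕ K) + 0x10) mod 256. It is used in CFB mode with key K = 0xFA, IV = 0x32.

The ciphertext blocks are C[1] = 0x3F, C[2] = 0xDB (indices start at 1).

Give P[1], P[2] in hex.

CFB decryption: P_i = C_i ⊕ E(K, C_{i−1}), with C_{0} = IV.
P[1]: E(K, 0x32) = 0xD8; 0x3F ⊕ 0xD8 = 0xE7.
P[2]: E(K, 0x3F) = 0xD5; 0xDB ⊕ 0xD5 = 0x0E.

P[1] = 0xE7, P[2] = 0x0E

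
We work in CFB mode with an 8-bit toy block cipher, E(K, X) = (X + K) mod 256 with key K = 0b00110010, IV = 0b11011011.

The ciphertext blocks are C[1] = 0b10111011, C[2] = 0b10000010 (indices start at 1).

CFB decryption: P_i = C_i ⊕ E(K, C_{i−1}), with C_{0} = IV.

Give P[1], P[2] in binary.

P[1] = 0b10110110, P[2] = 0b01101111

P[1]: E(K, 0b11011011) = 0b00001101; 0b10111011 ⊕ 0b00001101 = 0b10110110.
P[2]: E(K, 0b10111011) = 0b11101101; 0b10000010 ⊕ 0b11101101 = 0b01101111.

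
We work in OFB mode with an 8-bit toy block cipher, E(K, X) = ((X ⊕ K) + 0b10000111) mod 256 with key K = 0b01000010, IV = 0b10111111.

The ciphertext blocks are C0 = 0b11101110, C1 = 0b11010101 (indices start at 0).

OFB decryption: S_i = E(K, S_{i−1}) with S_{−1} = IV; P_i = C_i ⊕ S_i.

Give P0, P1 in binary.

P0 = 0b01101010, P1 = 0b10011000

P0: S = E(K, 0b10111111) = 0b10000100; 0b11101110 ⊕ 0b10000100 = 0b01101010.
P1: S = E(K, 0b10000100) = 0b01001101; 0b11010101 ⊕ 0b01001101 = 0b10011000.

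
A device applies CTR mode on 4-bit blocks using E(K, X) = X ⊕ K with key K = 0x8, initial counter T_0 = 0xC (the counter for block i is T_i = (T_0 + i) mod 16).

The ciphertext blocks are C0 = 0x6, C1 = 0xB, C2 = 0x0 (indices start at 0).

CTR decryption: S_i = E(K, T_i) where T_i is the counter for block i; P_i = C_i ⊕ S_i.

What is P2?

P2 = 0x6

P2: T = 0xE, S = E(K, T) = 0x6; 0x0 ⊕ 0x6 = 0x6.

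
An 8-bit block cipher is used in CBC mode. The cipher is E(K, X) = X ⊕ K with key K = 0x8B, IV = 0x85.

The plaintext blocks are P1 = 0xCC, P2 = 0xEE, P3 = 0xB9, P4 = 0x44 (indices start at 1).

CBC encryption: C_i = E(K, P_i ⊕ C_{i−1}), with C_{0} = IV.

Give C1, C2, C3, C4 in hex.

C1 = 0xC2, C2 = 0xA7, C3 = 0x95, C4 = 0x5A

C1: P1 ⊕ 0x85 = 0x49; E(K, 0x49) = 0xC2.
C2: P2 ⊕ 0xC2 = 0x2C; E(K, 0x2C) = 0xA7.
C3: P3 ⊕ 0xA7 = 0x1E; E(K, 0x1E) = 0x95.
C4: P4 ⊕ 0x95 = 0xD1; E(K, 0xD1) = 0x5A.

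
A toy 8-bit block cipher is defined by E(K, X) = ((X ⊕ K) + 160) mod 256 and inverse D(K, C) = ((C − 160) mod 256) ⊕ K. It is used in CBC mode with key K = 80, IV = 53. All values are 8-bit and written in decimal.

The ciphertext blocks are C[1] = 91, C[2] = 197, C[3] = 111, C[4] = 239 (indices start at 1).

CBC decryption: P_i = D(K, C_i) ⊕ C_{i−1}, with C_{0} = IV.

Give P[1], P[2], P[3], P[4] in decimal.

P[1] = 222, P[2] = 46, P[3] = 90, P[4] = 112

P[1]: D(K, 91) = 235; 235 ⊕ 53 = 222.
P[2]: D(K, 197) = 117; 117 ⊕ 91 = 46.
P[3]: D(K, 111) = 159; 159 ⊕ 197 = 90.
P[4]: D(K, 239) = 31; 31 ⊕ 111 = 112.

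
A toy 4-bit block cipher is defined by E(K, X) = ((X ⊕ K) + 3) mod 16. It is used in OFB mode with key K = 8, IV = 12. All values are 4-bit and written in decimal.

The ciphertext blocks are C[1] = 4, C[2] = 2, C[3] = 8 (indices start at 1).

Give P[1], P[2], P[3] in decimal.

OFB decryption: S_i = E(K, S_{i−1}) with S_{0} = IV; P_i = C_i ⊕ S_i.
P[1]: S = E(K, 12) = 7; 4 ⊕ 7 = 3.
P[2]: S = E(K, 7) = 2; 2 ⊕ 2 = 0.
P[3]: S = E(K, 2) = 13; 8 ⊕ 13 = 5.

P[1] = 3, P[2] = 0, P[3] = 5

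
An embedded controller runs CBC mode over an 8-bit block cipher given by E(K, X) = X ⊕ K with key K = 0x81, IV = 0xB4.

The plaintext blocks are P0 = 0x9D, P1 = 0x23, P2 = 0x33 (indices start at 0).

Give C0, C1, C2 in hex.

CBC encryption: C_i = E(K, P_i ⊕ C_{i−1}), with C_{−1} = IV.
C0: P0 ⊕ 0xB4 = 0x29; E(K, 0x29) = 0xA8.
C1: P1 ⊕ 0xA8 = 0x8B; E(K, 0x8B) = 0x0A.
C2: P2 ⊕ 0x0A = 0x39; E(K, 0x39) = 0xB8.

C0 = 0xA8, C1 = 0x0A, C2 = 0xB8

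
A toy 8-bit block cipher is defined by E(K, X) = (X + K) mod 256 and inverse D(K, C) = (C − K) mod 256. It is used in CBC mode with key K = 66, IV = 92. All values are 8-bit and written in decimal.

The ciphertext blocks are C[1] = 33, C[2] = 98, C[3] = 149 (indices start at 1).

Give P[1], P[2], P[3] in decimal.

P[1] = 131, P[2] = 1, P[3] = 49

CBC decryption: P_i = D(K, C_i) ⊕ C_{i−1}, with C_{0} = IV.
P[1]: D(K, 33) = 223; 223 ⊕ 92 = 131.
P[2]: D(K, 98) = 32; 32 ⊕ 33 = 1.
P[3]: D(K, 149) = 83; 83 ⊕ 98 = 49.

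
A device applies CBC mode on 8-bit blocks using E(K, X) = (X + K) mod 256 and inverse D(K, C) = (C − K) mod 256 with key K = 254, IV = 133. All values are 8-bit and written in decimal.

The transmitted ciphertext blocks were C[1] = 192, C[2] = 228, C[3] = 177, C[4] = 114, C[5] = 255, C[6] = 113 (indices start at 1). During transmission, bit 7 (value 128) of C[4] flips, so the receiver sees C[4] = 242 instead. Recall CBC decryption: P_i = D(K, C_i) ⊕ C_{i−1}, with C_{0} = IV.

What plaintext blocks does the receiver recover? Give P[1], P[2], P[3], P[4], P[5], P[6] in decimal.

P[1] = 71, P[2] = 38, P[3] = 87, P[4] = 69, P[5] = 243, P[6] = 140

Only C[4] changed, to 242. In CBC, a change in C_i garbles P_i and flips the same bit in P_{i+1}. Decrypting the received ciphertext:
P[1]: D(K, 192) = 194; 194 ⊕ 133 = 71.
P[2]: D(K, 228) = 230; 230 ⊕ 192 = 38.
P[3]: D(K, 177) = 179; 179 ⊕ 228 = 87.
P[4]: D(K, 242) = 244; 244 ⊕ 177 = 69.
P[5]: D(K, 255) = 1; 1 ⊕ 242 = 243.
P[6]: D(K, 113) = 115; 115 ⊕ 255 = 140.
Blocks that differ from the original plaintext: P[4], P[5].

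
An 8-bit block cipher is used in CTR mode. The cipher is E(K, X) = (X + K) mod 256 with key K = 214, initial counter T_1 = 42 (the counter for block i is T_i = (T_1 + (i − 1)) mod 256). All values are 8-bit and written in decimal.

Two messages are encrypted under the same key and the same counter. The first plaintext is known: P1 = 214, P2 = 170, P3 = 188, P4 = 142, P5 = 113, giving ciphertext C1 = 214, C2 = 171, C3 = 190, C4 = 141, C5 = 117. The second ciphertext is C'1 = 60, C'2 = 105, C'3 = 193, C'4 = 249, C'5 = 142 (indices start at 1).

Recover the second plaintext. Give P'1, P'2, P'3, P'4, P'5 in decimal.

In CTR with a reused counter, both messages share the same keystream S_i, so C_i ⊕ C'_i = P_i ⊕ P'_i and thus P'_i = P_i ⊕ C_i ⊕ C'_i.
P'1: 214 ⊕ 214 ⊕ 60 = 60.
P'2: 170 ⊕ 171 ⊕ 105 = 104.
P'3: 188 ⊕ 190 ⊕ 193 = 195.
P'4: 142 ⊕ 141 ⊕ 249 = 250.
P'5: 113 ⊕ 117 ⊕ 142 = 138.

P'1 = 60, P'2 = 104, P'3 = 195, P'4 = 250, P'5 = 138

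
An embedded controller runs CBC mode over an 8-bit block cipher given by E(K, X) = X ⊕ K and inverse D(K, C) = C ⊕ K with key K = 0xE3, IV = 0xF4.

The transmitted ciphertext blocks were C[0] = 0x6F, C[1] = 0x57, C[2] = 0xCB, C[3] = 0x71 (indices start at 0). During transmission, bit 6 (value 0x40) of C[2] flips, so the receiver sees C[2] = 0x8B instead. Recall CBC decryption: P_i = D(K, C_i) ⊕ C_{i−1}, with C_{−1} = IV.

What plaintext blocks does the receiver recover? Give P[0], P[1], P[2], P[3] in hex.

Only C[2] changed, to 0x8B. In CBC, a change in C_i garbles P_i and flips the same bit in P_{i+1}. Decrypting the received ciphertext:
P[0]: D(K, 0x6F) = 0x8C; 0x8C ⊕ 0xF4 = 0x78.
P[1]: D(K, 0x57) = 0xB4; 0xB4 ⊕ 0x6F = 0xDB.
P[2]: D(K, 0x8B) = 0x68; 0x68 ⊕ 0x57 = 0x3F.
P[3]: D(K, 0x71) = 0x92; 0x92 ⊕ 0x8B = 0x19.
Blocks that differ from the original plaintext: P[2], P[3].

P[0] = 0x78, P[1] = 0xDB, P[2] = 0x3F, P[3] = 0x19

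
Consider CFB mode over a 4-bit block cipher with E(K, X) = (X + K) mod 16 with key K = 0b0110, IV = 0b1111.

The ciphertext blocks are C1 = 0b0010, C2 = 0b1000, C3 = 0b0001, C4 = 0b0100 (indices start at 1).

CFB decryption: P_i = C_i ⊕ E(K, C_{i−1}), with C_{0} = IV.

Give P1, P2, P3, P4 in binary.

P1 = 0b0111, P2 = 0b0000, P3 = 0b1111, P4 = 0b0011

P1: E(K, 0b1111) = 0b0101; 0b0010 ⊕ 0b0101 = 0b0111.
P2: E(K, 0b0010) = 0b1000; 0b1000 ⊕ 0b1000 = 0b0000.
P3: E(K, 0b1000) = 0b1110; 0b0001 ⊕ 0b1110 = 0b1111.
P4: E(K, 0b0001) = 0b0111; 0b0100 ⊕ 0b0111 = 0b0011.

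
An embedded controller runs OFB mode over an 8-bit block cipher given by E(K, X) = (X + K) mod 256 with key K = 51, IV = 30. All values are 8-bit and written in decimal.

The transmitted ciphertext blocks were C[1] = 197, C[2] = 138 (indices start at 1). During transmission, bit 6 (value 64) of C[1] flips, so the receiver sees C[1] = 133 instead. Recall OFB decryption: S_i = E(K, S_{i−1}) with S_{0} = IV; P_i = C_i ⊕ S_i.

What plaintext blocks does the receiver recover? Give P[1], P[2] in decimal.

P[1] = 212, P[2] = 14

Only C[1] changed, to 133. In OFB, a change in C_i flips the same bit in P_i only; the keystream is unaffected. Decrypting the received ciphertext:
P[1]: S = E(K, 30) = 81; 133 ⊕ 81 = 212.
P[2]: S = E(K, 81) = 132; 138 ⊕ 132 = 14.
Blocks that differ from the original plaintext: P[1].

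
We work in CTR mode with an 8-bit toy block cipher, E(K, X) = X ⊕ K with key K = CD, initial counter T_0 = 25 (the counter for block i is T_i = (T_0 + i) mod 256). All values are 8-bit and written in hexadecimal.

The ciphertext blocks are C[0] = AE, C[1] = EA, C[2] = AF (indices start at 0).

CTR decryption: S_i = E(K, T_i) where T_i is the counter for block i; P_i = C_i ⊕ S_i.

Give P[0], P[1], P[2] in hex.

P[0] = 46, P[1] = 01, P[2] = 45

P[0]: T = 25, S = E(K, T) = E8; AE ⊕ E8 = 46.
P[1]: T = 26, S = E(K, T) = EB; EA ⊕ EB = 01.
P[2]: T = 27, S = E(K, T) = EA; AF ⊕ EA = 45.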